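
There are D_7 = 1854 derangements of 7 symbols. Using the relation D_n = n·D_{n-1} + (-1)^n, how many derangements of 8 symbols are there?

D_8 = 8·1854 + 1 = 14833.

14833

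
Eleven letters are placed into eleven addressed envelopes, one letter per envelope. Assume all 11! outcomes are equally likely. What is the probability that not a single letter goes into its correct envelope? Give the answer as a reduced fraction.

Favorable outcomes: !11 = 14684570.
Total outcomes: 11! = 39916800.
Probability = 14684570/39916800 = 1468457/3991680.

1468457/3991680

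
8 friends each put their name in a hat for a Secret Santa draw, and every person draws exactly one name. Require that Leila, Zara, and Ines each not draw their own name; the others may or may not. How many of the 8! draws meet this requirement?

Inclusion-exclusion on the 3 forbidden self-matches:
Σ_{j=0}^{3} (-1)^j C(3,j)(8-j)!
= C(3,0)·8! - C(3,1)·7! + C(3,2)·6! - C(3,3)·5!
= 40320 - 15120 + 2160 - 120
= 27240

27240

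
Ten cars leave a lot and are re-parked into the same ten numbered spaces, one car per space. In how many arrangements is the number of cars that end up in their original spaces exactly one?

Pick the single fixed position: C(10,1) = 10 ways.
The other 9 form a derangement: !9 = 133496.
Total: 10 × 133496 = 1334960.

1334960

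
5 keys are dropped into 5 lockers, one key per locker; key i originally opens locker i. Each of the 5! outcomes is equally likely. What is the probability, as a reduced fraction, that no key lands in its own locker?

11/30

Favorable outcomes: !5 = 44.
Total outcomes: 5! = 120.
Probability = 44/120 = 11/30.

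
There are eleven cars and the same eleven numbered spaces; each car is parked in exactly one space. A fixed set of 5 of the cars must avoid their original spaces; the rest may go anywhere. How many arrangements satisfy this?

25022880

Let A_j be the event that the j-th constrained one is fixed. By inclusion-exclusion over the 5 events:
Σ_{j=0}^{5} (-1)^j C(5,j)(11-j)!
= C(5,0)·11! - C(5,1)·10! + C(5,2)·9! - C(5,3)·8! + C(5,4)·7! - C(5,5)·6!
= 39916800 - 18144000 + 3628800 - 403200 + 25200 - 720
= 25022880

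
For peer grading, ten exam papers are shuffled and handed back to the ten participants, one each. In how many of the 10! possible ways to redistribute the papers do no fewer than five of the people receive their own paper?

13264

# with exactly i fixed is C(10,i)·!(10-i); sum over i=5..10:
  i=5: C(10,5)·!5 = 252·44 = 11088
  i=6: C(10,6)·!4 = 210·9 = 1890
  i=7: C(10,7)·!3 = 120·2 = 240
  i=8: C(10,8)·!2 = 45·1 = 45
  i=9: C(10,9)·!1 = 10·0 = 0
  i=10: C(10,10)·!0 = 1·1 = 1
Total = 13264.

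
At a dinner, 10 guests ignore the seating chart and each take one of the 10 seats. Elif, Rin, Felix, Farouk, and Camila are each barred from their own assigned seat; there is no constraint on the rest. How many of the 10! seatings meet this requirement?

Let A_j be the event that the j-th constrained one is fixed. By inclusion-exclusion over the 5 events:
Σ_{j=0}^{5} (-1)^j C(5,j)(10-j)!
= C(5,0)·10! - C(5,1)·9! + C(5,2)·8! - C(5,3)·7! + C(5,4)·6! - C(5,5)·5!
= 3628800 - 1814400 + 403200 - 50400 + 3600 - 120
= 2170680

2170680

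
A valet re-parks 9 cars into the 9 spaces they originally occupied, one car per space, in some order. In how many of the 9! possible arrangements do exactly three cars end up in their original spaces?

22260

Pick the 3 fixed positions: C(9,3) = 84 ways.
The other 6 form a derangement: !6 = 265.
Total: 84 × 265 = 22260.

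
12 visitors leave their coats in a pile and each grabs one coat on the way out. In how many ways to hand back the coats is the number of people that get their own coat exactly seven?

34848

Pick the 7 fixed positions: C(12,7) = 792 ways.
The remaining 5 must be deranged: !5 = 44.
Total: 792 × 44 = 34848.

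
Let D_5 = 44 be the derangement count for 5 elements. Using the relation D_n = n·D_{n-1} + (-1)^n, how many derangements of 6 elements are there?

265

D_6 = 6·44 + 1 = 265.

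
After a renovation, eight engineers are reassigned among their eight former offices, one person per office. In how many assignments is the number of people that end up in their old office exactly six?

Pick the 6 fixed positions: C(8,6) = 28 ways.
The other 2 form a derangement: !2 = 1.
Total: 28 × 1 = 28.

28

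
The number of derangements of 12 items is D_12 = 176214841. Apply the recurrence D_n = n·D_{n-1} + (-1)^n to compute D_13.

2290792932

D_13 = 13·176214841 - 1 = 2290792932.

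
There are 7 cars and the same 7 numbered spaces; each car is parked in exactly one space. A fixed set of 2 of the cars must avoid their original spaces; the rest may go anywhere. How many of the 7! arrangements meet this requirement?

3720

Let A_j be the event that the j-th constrained one is fixed. By inclusion-exclusion over the 2 events:
Σ_{j=0}^{2} (-1)^j C(2,j)(7-j)!
= C(2,0)·7! - C(2,1)·6! + C(2,2)·5!
= 5040 - 1440 + 120
= 3720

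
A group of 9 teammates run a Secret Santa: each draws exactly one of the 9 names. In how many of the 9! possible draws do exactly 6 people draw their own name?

168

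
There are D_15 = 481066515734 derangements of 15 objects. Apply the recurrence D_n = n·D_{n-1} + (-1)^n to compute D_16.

D_16 = 16·481066515734 + 1 = 7697064251745.

7697064251745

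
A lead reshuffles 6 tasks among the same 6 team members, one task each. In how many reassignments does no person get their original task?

265

The subfactorial !6 = [6!/e] (nearest integer).
6! = 720, and 720/e ≈ 264.87, so !6 = 265.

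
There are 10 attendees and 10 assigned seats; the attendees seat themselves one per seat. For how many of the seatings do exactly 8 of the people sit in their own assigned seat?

Choose which 8 of the 10 are fixed: C(10,8) = 45.
The other 2 form a derangement: !2 = 1.
Total: 45 × 1 = 45.

45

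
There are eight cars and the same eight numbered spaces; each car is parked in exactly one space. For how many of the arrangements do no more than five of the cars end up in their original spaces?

40291

Sum C(8,i)·!(8-i) for i = 0..5:
  i=0: C(8,0)·!8 = 1·14833 = 14833
  i=1: C(8,1)·!7 = 8·1854 = 14832
  i=2: C(8,2)·!6 = 28·265 = 7420
  i=3: C(8,3)·!5 = 56·44 = 2464
  i=4: C(8,4)·!4 = 70·9 = 630
  i=5: C(8,5)·!3 = 56·2 = 112
Total = 40291.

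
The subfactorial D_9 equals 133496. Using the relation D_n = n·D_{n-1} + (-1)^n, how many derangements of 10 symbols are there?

1334961

D_10 = 10·133496 + 1 = 1334961.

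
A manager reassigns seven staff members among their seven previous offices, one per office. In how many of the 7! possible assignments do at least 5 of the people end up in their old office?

22

Sum C(7,i)·!(7-i) for i = 5..7:
  i=5: C(7,5)·!2 = 21·1 = 21
  i=6: C(7,6)·!1 = 7·0 = 0
  i=7: C(7,7)·!0 = 1·1 = 1
Total = 22.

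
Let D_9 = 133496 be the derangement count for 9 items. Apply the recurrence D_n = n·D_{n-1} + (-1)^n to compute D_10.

1334961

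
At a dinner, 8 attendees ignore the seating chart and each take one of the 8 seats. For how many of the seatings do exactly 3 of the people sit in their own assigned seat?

2464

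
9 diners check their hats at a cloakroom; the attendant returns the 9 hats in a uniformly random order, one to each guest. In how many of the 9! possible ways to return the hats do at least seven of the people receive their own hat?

# with exactly i fixed is C(9,i)·!(9-i); sum over i=7..9:
  i=7: C(9,7)·!2 = 36·1 = 36
  i=8: C(9,8)·!1 = 9·0 = 0
  i=9: C(9,9)·!0 = 1·1 = 1
Total = 37.

37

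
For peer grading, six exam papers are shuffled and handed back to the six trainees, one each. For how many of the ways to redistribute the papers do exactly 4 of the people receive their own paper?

15

Choose which 4 of the 6 are fixed: C(6,4) = 15.
The other 2 form a derangement: !2 = 1.
Total: 15 × 1 = 15.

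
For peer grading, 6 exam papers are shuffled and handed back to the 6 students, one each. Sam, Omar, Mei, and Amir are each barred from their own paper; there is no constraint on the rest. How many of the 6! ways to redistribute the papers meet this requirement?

Inclusion-exclusion on the 4 forbidden self-matches:
Σ_{j=0}^{4} (-1)^j C(4,j)(6-j)!
= C(4,0)·6! - C(4,1)·5! + C(4,2)·4! - C(4,3)·3! + C(4,4)·2!
= 720 - 480 + 144 - 24 + 2
= 362

362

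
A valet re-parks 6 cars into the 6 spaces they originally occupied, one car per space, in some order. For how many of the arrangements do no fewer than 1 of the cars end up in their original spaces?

455

# with exactly i fixed is C(6,i)·!(6-i); sum over i=1..6:
  i=1: C(6,1)·!5 = 6·44 = 264
  i=2: C(6,2)·!4 = 15·9 = 135
  i=3: C(6,3)·!3 = 20·2 = 40
  i=4: C(6,4)·!2 = 15·1 = 15
  i=5: C(6,5)·!1 = 6·0 = 0
  i=6: C(6,6)·!0 = 1·1 = 1
Total = 455.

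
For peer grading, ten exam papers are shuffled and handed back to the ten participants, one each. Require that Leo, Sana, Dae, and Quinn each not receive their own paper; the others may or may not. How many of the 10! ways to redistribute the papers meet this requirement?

Let A_j be the event that the j-th constrained one is fixed. By inclusion-exclusion over the 4 events:
Σ_{j=0}^{4} (-1)^j C(4,j)(10-j)!
= C(4,0)·10! - C(4,1)·9! + C(4,2)·8! - C(4,3)·7! + C(4,4)·6!
= 3628800 - 1451520 + 241920 - 20160 + 720
= 2399760

2399760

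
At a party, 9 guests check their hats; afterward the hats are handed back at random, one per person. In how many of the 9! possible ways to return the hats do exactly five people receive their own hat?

Pick the 5 fixed positions: C(9,5) = 126 ways.
The remaining 4 must be deranged: !4 = 9.
Total: 126 × 9 = 1134.

1134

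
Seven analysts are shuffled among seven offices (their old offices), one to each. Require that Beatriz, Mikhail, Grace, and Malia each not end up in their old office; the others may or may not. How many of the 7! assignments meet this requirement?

Let A_j be the event that the j-th constrained one is fixed. By inclusion-exclusion over the 4 events:
Σ_{j=0}^{4} (-1)^j C(4,j)(7-j)!
= C(4,0)·7! - C(4,1)·6! + C(4,2)·5! - C(4,3)·4! + C(4,4)·3!
= 5040 - 2880 + 720 - 96 + 6
= 2790

2790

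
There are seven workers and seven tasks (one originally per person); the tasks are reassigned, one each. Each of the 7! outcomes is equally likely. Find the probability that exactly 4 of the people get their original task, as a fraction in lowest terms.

1/72

Favorable outcomes: C(7,4)·!3 = 35·2 = 70.
Total outcomes: 7! = 5040.
Probability = 70/5040 = 1/72.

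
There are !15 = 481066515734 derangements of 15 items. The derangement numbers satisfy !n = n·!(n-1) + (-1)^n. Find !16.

!16 = 16·481066515734 + 1 = 7697064251745.

7697064251745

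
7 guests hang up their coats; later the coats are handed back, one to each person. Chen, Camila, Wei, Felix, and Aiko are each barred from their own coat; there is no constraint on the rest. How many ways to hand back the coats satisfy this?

Inclusion-exclusion on the 5 forbidden self-matches:
Σ_{j=0}^{5} (-1)^j C(5,j)(7-j)!
= C(5,0)·7! - C(5,1)·6! + C(5,2)·5! - C(5,3)·4! + C(5,4)·3! - C(5,5)·2!
= 5040 - 3600 + 1200 - 240 + 30 - 2
= 2428

2428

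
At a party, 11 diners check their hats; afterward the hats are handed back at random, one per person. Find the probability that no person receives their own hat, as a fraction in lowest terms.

Favorable outcomes: !11 = 14684570.
Total outcomes: 11! = 39916800.
Probability = 14684570/39916800 = 1468457/3991680.

1468457/3991680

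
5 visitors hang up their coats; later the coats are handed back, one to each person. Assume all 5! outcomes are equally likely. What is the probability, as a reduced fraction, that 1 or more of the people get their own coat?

19/30

Favorable outcomes: Σ_{i≥1} C(5,i)·!(5-i) = 5·9 + 10·2 + 10·1 + 5·0 + 1·1 = 76.
Total outcomes: 5! = 120.
Probability = 76/120 = 19/30.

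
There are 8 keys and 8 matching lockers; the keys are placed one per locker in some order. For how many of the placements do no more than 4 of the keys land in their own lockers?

40179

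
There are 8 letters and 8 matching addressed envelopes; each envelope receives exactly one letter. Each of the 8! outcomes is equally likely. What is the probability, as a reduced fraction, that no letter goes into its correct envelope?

Favorable outcomes: !8 = 14833.
Total outcomes: 8! = 40320.
Probability = 14833/40320 = 2119/5760.

2119/5760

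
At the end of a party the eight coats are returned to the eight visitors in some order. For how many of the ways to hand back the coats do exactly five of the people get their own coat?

Choose which 5 of the 8 are fixed: C(8,5) = 56.
The remaining 3 must be deranged: !3 = 2.
Total: 56 × 2 = 112.

112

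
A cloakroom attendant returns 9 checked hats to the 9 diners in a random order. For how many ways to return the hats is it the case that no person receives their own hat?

133496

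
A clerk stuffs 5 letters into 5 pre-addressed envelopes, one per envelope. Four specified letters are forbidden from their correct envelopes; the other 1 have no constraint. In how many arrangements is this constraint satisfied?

53

Let A_j be the event that the j-th constrained one is fixed. By inclusion-exclusion over the 4 events:
Σ_{j=0}^{4} (-1)^j C(4,j)(5-j)!
= C(4,0)·5! - C(4,1)·4! + C(4,2)·3! - C(4,3)·2! + C(4,4)·1!
= 120 - 96 + 36 - 8 + 1
= 53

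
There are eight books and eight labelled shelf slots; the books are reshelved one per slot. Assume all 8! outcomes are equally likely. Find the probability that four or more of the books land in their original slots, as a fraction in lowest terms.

Favorable outcomes: Σ_{i≥4} C(8,i)·!(8-i) = 70·9 + 56·2 + 28·1 + 8·0 + 1·1 = 771.
Total outcomes: 8! = 40320.
Probability = 771/40320 = 257/13440.

257/13440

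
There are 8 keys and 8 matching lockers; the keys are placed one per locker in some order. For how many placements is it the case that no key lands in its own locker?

Recurrence: !8 = 8·!7 + (-1)^8.
!8 = 8·1854 + 1 = 14833

14833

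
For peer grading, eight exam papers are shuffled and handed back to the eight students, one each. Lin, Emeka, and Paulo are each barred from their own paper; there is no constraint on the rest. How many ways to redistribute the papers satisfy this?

27240

Let A_j be the event that the j-th constrained one is fixed. By inclusion-exclusion over the 3 events:
Σ_{j=0}^{3} (-1)^j C(3,j)(8-j)!
= C(3,0)·8! - C(3,1)·7! + C(3,2)·6! - C(3,3)·5!
= 40320 - 15120 + 2160 - 120
= 27240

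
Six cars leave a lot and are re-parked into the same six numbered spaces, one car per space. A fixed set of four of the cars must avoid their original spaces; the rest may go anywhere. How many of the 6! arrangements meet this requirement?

362

Inclusion-exclusion on the 4 forbidden self-matches:
Σ_{j=0}^{4} (-1)^j C(4,j)(6-j)!
= C(4,0)·6! - C(4,1)·5! + C(4,2)·4! - C(4,3)·3! + C(4,4)·2!
= 720 - 480 + 144 - 24 + 2
= 362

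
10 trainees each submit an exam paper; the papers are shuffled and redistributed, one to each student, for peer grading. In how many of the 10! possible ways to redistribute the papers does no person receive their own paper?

1334961

!10 is the nearest integer to 10!/e.
10! = 3628800, and 3628800/e ≈ 1334960.92, so !10 = 1334961.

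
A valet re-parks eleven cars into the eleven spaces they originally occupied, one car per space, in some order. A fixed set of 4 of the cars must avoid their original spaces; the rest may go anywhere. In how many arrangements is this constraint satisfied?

27422640

Let A_j be the event that the j-th constrained one is fixed. By inclusion-exclusion over the 4 events:
Σ_{j=0}^{4} (-1)^j C(4,j)(11-j)!
= C(4,0)·11! - C(4,1)·10! + C(4,2)·9! - C(4,3)·8! + C(4,4)·7!
= 39916800 - 14515200 + 2177280 - 161280 + 5040
= 27422640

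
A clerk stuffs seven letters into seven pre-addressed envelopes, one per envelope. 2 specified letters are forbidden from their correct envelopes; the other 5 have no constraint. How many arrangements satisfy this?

Let A_j be the event that the j-th constrained one is fixed. By inclusion-exclusion over the 2 events:
Σ_{j=0}^{2} (-1)^j C(2,j)(7-j)!
= C(2,0)·7! - C(2,1)·6! + C(2,2)·5!
= 5040 - 1440 + 120
= 3720

3720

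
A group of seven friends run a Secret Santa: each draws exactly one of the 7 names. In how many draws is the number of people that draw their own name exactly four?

70

Choose which 4 of the 7 are fixed: C(7,4) = 35.
The other 3 form a derangement: !3 = 2.
Total: 35 × 2 = 70.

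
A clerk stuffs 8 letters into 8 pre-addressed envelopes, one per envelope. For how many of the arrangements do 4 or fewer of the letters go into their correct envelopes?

40179

# with exactly i fixed is C(8,i)·!(8-i); sum over i=0..4:
  i=0: C(8,0)·!8 = 1·14833 = 14833
  i=1: C(8,1)·!7 = 8·1854 = 14832
  i=2: C(8,2)·!6 = 28·265 = 7420
  i=3: C(8,3)·!5 = 56·44 = 2464
  i=4: C(8,4)·!4 = 70·9 = 630
Total = 40179.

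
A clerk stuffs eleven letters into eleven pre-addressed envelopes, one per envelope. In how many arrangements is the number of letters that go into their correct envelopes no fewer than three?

# with exactly i fixed is C(11,i)·!(11-i); sum over i=3..11:
  i=3: C(11,3)·!8 = 165·14833 = 2447445
  i=4: C(11,4)·!7 = 330·1854 = 611820
  i=5: C(11,5)·!6 = 462·265 = 122430
  i=6: C(11,6)·!5 = 462·44 = 20328
  i=7: C(11,7)·!4 = 330·9 = 2970
  i=8: C(11,8)·!3 = 165·2 = 330
  i=9: C(11,9)·!2 = 55·1 = 55
  i=10: C(11,10)·!1 = 11·0 = 0
  i=11: C(11,11)·!0 = 1·1 = 1
Total = 3205379.

3205379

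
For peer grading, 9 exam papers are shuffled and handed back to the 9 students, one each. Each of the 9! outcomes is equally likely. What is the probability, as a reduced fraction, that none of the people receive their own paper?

16687/45360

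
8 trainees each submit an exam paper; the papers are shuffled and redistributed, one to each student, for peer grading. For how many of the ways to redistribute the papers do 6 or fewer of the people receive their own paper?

40319

# with exactly i fixed is C(8,i)·!(8-i); sum over i=0..6:
  i=0: C(8,0)·!8 = 1·14833 = 14833
  i=1: C(8,1)·!7 = 8·1854 = 14832
  i=2: C(8,2)·!6 = 28·265 = 7420
  i=3: C(8,3)·!5 = 56·44 = 2464
  i=4: C(8,4)·!4 = 70·9 = 630
  i=5: C(8,5)·!3 = 56·2 = 112
  i=6: C(8,6)·!2 = 28·1 = 28
Total = 40319.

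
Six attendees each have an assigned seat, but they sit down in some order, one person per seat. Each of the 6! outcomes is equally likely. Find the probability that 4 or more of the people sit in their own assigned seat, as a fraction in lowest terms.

1/45

Favorable outcomes: Σ_{i≥4} C(6,i)·!(6-i) = 15·1 + 6·0 + 1·1 = 16.
Total outcomes: 6! = 720.
Probability = 16/720 = 1/45.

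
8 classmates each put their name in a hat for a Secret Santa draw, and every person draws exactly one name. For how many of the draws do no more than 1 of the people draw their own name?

29665

# with exactly i fixed is C(8,i)·!(8-i); sum over i=0..1:
  i=0: C(8,0)·!8 = 1·14833 = 14833
  i=1: C(8,1)·!7 = 8·1854 = 14832
Total = 29665.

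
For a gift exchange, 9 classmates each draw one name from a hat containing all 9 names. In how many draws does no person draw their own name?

133496

The subfactorial !9 = [9!/e] (nearest integer).
9! = 362880, and 362880/e ≈ 133496.09, so !9 = 133496.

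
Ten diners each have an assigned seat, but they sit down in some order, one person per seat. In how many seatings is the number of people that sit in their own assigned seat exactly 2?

667485

Choose which 2 of the 10 are fixed: C(10,2) = 45.
The other 8 form a derangement: !8 = 14833.
Total: 45 × 14833 = 667485.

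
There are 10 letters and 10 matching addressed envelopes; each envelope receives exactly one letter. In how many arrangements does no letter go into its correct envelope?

1334961

!10 is the nearest integer to 10!/e.
10! = 3628800, and 3628800/e ≈ 1334960.92, so !10 = 1334961.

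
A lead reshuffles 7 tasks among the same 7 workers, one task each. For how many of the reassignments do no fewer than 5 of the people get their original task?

22

Sum C(7,i)·!(7-i) for i = 5..7:
  i=5: C(7,5)·!2 = 21·1 = 21
  i=6: C(7,6)·!1 = 7·0 = 0
  i=7: C(7,7)·!0 = 1·1 = 1
Total = 22.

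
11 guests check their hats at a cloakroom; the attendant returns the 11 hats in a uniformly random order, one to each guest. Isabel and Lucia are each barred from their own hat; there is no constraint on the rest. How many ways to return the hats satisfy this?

33022080

Let A_j be the event that the j-th constrained one is fixed. By inclusion-exclusion over the 2 events:
Σ_{j=0}^{2} (-1)^j C(2,j)(11-j)!
= C(2,0)·11! - C(2,1)·10! + C(2,2)·9!
= 39916800 - 7257600 + 362880
= 33022080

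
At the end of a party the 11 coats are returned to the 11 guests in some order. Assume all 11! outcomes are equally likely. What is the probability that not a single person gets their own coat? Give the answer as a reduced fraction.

1468457/3991680

Favorable outcomes: !11 = 14684570.
Total outcomes: 11! = 39916800.
Probability = 14684570/39916800 = 1468457/3991680.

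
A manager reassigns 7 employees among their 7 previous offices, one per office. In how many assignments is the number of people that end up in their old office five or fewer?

5039

# with exactly i fixed is C(7,i)·!(7-i); sum over i=0..5:
  i=0: C(7,0)·!7 = 1·1854 = 1854
  i=1: C(7,1)·!6 = 7·265 = 1855
  i=2: C(7,2)·!5 = 21·44 = 924
  i=3: C(7,3)·!4 = 35·9 = 315
  i=4: C(7,4)·!3 = 35·2 = 70
  i=5: C(7,5)·!2 = 21·1 = 21
Total = 5039.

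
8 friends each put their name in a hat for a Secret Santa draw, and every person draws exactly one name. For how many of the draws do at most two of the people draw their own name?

37085

Sum C(8,i)·!(8-i) for i = 0..2:
  i=0: C(8,0)·!8 = 1·14833 = 14833
  i=1: C(8,1)·!7 = 8·1854 = 14832
  i=2: C(8,2)·!6 = 28·265 = 7420
Total = 37085.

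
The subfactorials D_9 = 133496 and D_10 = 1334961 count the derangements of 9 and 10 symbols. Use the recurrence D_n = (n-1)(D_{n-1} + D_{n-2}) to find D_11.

14684570

D_11 = (11-1)·(D_10 + D_9) = 10·(1334961 + 133496) = 10·1468457 = 14684570.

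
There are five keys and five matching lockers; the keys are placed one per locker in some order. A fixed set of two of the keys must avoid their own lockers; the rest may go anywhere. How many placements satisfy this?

78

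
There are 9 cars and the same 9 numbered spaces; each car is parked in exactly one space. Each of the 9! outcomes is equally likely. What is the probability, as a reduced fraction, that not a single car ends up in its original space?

Favorable outcomes: !9 = 133496.
Total outcomes: 9! = 362880.
Probability = 133496/362880 = 16687/45360.

16687/45360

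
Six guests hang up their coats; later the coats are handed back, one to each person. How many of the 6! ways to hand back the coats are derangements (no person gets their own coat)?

265

Recurrence: !6 = 5·(!5 + !4).
!6 = 5·(44 + 9) = 5·53 = 265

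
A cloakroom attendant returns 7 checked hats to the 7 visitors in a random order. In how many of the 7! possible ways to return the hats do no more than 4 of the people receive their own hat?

5018

# with exactly i fixed is C(7,i)·!(7-i); sum over i=0..4:
  i=0: C(7,0)·!7 = 1·1854 = 1854
  i=1: C(7,1)·!6 = 7·265 = 1855
  i=2: C(7,2)·!5 = 21·44 = 924
  i=3: C(7,3)·!4 = 35·9 = 315
  i=4: C(7,4)·!3 = 35·2 = 70
Total = 5018.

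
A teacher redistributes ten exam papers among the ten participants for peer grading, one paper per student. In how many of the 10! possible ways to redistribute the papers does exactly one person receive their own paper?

Pick the single fixed position: C(10,1) = 10 ways.
The other 9 form a derangement: !9 = 133496.
Total: 10 × 133496 = 1334960.

1334960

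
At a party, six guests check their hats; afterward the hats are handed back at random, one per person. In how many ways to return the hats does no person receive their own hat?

By inclusion-exclusion, !6 = Σ (-1)^k · 6!/k! for k=0..6
= 6! - 6!/1! + 6!/2! - 6!/3! + 6!/4! - 6!/5! + 6!/6!
= 720 - 720 + 360 - 120 + 30 - 6 + 1
= 265

265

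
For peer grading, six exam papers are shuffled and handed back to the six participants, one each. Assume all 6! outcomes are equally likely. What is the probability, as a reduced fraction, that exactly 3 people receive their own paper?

Favorable outcomes: C(6,3)·!3 = 20·2 = 40.
Total outcomes: 6! = 720.
Probability = 40/720 = 1/18.

1/18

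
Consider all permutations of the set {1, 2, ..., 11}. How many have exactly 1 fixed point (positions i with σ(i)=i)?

Choose which one of the 11 is fixed: C(11,1) = 11.
The remaining 10 must be deranged: !10 = 1334961.
Total: 11 × 1334961 = 14684571.

14684571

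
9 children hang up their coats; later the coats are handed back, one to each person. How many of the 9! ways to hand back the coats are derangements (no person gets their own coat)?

133496

!9 is the nearest integer to 9!/e.
9! = 362880, and 362880/e ≈ 133496.09, so !9 = 133496.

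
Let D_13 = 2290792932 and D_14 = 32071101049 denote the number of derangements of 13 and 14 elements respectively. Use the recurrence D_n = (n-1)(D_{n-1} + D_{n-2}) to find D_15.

481066515734

D_15 = (15-1)·(D_14 + D_13) = 14·(32071101049 + 2290792932) = 14·34361893981 = 481066515734.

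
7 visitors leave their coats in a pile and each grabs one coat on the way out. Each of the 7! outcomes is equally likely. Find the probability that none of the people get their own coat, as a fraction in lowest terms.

103/280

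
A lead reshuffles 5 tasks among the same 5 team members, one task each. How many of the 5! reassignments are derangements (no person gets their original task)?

!5 = 5! · Σ_{k=0}^{5} (-1)^k/k!
= 5! - 5!/1! + 5!/2! - 5!/3! + 5!/4! - 5!/5!
= 120 - 120 + 60 - 20 + 5 - 1
= 44

44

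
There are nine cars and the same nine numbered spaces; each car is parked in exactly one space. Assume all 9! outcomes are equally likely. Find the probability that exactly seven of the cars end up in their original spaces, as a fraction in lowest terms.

1/10080

Favorable outcomes: C(9,7)·!2 = 36·1 = 36.
Total outcomes: 9! = 362880.
Probability = 36/362880 = 1/10080.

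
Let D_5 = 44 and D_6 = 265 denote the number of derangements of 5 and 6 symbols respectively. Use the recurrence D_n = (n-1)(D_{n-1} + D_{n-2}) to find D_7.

1854

D_7 = (7-1)·(D_6 + D_5) = 6·(265 + 44) = 6·309 = 1854.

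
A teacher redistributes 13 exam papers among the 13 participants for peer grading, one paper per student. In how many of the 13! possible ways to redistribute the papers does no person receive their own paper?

The number of derangements of 13 is !13 = Σ_{k=0}^{13} (-1)^k·13!/k!
= 13! - 13!/1! + 13!/2! - 13!/3! + 13!/4! - 13!/5! + 13!/6! - 13!/7! + 13!/8! - 13!/9! + 13!/10! - 13!/11! + 13!/12! - 13!/13!
= 6227020800 - 6227020800 + 3113510400 - 1037836800 + 259459200 - 51891840 + 8648640 - 1235520 + 154440 - 17160 + 1716 - 156 + 13 - 1
= 2290792932

2290792932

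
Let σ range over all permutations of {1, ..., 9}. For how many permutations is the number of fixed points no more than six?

Sum C(9,i)·!(9-i) for i = 0..6:
  i=0: C(9,0)·!9 = 1·133496 = 133496
  i=1: C(9,1)·!8 = 9·14833 = 133497
  i=2: C(9,2)·!7 = 36·1854 = 66744
  i=3: C(9,3)·!6 = 84·265 = 22260
  i=4: C(9,4)·!5 = 126·44 = 5544
  i=5: C(9,5)·!4 = 126·9 = 1134
  i=6: C(9,6)·!3 = 84·2 = 168
Total = 362843.

362843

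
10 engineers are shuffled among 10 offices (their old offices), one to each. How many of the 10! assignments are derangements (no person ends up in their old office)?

1334961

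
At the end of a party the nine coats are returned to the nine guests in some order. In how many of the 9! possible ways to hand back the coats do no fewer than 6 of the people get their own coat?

205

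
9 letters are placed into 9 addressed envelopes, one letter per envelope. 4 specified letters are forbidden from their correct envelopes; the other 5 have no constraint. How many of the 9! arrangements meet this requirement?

229080

Inclusion-exclusion on the 4 forbidden self-matches:
Σ_{j=0}^{4} (-1)^j C(4,j)(9-j)!
= C(4,0)·9! - C(4,1)·8! + C(4,2)·7! - C(4,3)·6! + C(4,4)·5!
= 362880 - 161280 + 30240 - 2880 + 120
= 229080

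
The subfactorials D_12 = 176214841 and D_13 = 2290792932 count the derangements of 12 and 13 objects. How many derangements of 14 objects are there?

32071101049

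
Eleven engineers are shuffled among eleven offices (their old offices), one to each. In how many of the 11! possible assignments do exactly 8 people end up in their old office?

330

Choose which 8 of the 11 are fixed: C(11,8) = 165.
The other 3 form a derangement: !3 = 2.
Total: 165 × 2 = 330.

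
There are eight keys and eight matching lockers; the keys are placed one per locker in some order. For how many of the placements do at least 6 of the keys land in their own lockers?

# with exactly i fixed is C(8,i)·!(8-i); sum over i=6..8:
  i=6: C(8,6)·!2 = 28·1 = 28
  i=7: C(8,7)·!1 = 8·0 = 0
  i=8: C(8,8)·!0 = 1·1 = 1
Total = 29.

29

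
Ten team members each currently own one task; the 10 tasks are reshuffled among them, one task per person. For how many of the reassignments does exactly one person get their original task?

Choose which one of the 10 is fixed: C(10,1) = 10.
The other 9 form a derangement: !9 = 133496.
Total: 10 × 133496 = 1334960.

1334960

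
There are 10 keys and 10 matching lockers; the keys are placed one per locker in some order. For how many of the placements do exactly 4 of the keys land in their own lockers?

55650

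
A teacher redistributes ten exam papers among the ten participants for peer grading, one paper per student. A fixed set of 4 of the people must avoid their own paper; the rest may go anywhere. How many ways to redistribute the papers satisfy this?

2399760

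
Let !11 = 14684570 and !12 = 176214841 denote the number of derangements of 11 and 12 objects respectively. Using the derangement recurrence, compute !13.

!13 = (13-1)·(!12 + !11) = 12·(176214841 + 14684570) = 12·190899411 = 2290792932.

2290792932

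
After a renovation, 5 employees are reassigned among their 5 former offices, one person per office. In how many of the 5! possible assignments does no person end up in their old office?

By inclusion-exclusion, !5 = Σ (-1)^k · 5!/k! for k=0..5
= 5! - 5!/1! + 5!/2! - 5!/3! + 5!/4! - 5!/5!
= 120 - 120 + 60 - 20 + 5 - 1
= 44

44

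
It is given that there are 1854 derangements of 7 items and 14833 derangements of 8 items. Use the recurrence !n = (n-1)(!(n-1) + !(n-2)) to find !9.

!9 = (9-1)·(!8 + !7) = 8·(14833 + 1854) = 8·16687 = 133496.

133496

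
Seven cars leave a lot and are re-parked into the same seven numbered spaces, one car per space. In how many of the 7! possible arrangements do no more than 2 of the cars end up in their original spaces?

4633

# with exactly i fixed is C(7,i)·!(7-i); sum over i=0..2:
  i=0: C(7,0)·!7 = 1·1854 = 1854
  i=1: C(7,1)·!6 = 7·265 = 1855
  i=2: C(7,2)·!5 = 21·44 = 924
Total = 4633.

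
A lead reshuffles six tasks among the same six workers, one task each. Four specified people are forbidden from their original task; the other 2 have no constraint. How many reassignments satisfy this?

362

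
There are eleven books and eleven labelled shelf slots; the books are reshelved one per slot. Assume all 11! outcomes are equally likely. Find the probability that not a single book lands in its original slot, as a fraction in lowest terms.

Favorable outcomes: !11 = 14684570.
Total outcomes: 11! = 39916800.
Probability = 14684570/39916800 = 1468457/3991680.

1468457/3991680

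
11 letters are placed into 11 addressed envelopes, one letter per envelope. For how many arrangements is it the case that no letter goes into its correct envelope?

By inclusion-exclusion, !11 = Σ (-1)^k · 11!/k! for k=0..11
= 11! - 11!/1! + 11!/2! - 11!/3! + 11!/4! - 11!/5! + 11!/6! - 11!/7! + 11!/8! - 11!/9! + 11!/10! - 11!/11!
= 39916800 - 39916800 + 19958400 - 6652800 + 1663200 - 332640 + 55440 - 7920 + 990 - 110 + 11 - 1
= 14684570

14684570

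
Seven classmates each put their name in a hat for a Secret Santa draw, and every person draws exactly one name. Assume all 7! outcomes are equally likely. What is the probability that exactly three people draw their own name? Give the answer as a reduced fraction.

1/16

Favorable outcomes: C(7,3)·!4 = 35·9 = 315.
Total outcomes: 7! = 5040.
Probability = 315/5040 = 1/16.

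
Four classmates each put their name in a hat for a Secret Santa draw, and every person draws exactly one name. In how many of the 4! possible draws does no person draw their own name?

9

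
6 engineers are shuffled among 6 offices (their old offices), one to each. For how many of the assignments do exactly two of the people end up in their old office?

135

Choose which 2 of the 6 are fixed: C(6,2) = 15.
The remaining 4 must be deranged: !4 = 9.
Total: 15 × 9 = 135.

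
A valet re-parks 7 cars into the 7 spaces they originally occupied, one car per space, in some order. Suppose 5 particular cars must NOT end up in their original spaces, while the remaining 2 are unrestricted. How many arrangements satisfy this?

2428

Let A_j be the event that the j-th constrained one is fixed. By inclusion-exclusion over the 5 events:
Σ_{j=0}^{5} (-1)^j C(5,j)(7-j)!
= C(5,0)·7! - C(5,1)·6! + C(5,2)·5! - C(5,3)·4! + C(5,4)·3! - C(5,5)·2!
= 5040 - 3600 + 1200 - 240 + 30 - 2
= 2428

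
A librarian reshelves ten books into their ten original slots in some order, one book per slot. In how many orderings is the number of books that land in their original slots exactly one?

1334960

Pick the single fixed position: C(10,1) = 10 ways.
The remaining 9 must be deranged: !9 = 133496.
Total: 10 × 133496 = 1334960.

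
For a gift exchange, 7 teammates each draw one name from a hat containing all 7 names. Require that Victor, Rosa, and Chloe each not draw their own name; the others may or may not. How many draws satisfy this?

3216

Inclusion-exclusion on the 3 forbidden self-matches:
Σ_{j=0}^{3} (-1)^j C(3,j)(7-j)!
= C(3,0)·7! - C(3,1)·6! + C(3,2)·5! - C(3,3)·4!
= 5040 - 2160 + 360 - 24
= 3216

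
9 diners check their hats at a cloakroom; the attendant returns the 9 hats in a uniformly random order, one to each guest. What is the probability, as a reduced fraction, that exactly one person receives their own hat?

Favorable outcomes: C(9,1)·!8 = 9·14833 = 133497.
Total outcomes: 9! = 362880.
Probability = 133497/362880 = 2119/5760.

2119/5760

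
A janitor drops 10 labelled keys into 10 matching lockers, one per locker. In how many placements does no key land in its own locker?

1334961

!10 is the nearest integer to 10!/e.
10! = 3628800, and 3628800/e ≈ 1334960.92, so !10 = 1334961.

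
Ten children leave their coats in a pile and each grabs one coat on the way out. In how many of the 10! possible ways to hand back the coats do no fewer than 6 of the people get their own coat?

Sum C(10,i)·!(10-i) for i = 6..10:
  i=6: C(10,6)·!4 = 210·9 = 1890
  i=7: C(10,7)·!3 = 120·2 = 240
  i=8: C(10,8)·!2 = 45·1 = 45
  i=9: C(10,9)·!1 = 10·0 = 0
  i=10: C(10,10)·!0 = 1·1 = 1
Total = 2176.

2176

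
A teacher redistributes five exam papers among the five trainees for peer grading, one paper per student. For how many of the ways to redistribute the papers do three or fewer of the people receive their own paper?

119

# with exactly i fixed is C(5,i)·!(5-i); sum over i=0..3:
  i=0: C(5,0)·!5 = 1·44 = 44
  i=1: C(5,1)·!4 = 5·9 = 45
  i=2: C(5,2)·!3 = 10·2 = 20
  i=3: C(5,3)·!2 = 10·1 = 10
Total = 119.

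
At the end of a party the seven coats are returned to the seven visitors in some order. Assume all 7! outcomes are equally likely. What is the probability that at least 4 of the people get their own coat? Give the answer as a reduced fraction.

23/1260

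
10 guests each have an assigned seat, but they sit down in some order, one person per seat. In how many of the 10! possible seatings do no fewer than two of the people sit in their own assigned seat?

Sum C(10,i)·!(10-i) for i = 2..10:
  i=2: C(10,2)·!8 = 45·14833 = 667485
  i=3: C(10,3)·!7 = 120·1854 = 222480
  i=4: C(10,4)·!6 = 210·265 = 55650
  i=5: C(10,5)·!5 = 252·44 = 11088
  i=6: C(10,6)·!4 = 210·9 = 1890
  i=7: C(10,7)·!3 = 120·2 = 240
  i=8: C(10,8)·!2 = 45·1 = 45
  i=9: C(10,9)·!1 = 10·0 = 0
  i=10: C(10,10)·!0 = 1·1 = 1
Total = 958879.

958879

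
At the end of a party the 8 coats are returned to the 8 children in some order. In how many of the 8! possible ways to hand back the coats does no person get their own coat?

!8 is the nearest integer to 8!/e.
8! = 40320, and 40320/e ≈ 14832.90, so !8 = 14833.

14833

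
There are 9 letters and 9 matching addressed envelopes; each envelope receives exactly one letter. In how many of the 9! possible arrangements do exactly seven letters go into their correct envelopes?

Choose which 7 of the 9 are fixed: C(9,7) = 36.
The other 2 form a derangement: !2 = 1.
Total: 36 × 1 = 36.

36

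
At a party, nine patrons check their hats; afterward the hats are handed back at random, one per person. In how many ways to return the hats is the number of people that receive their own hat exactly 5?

Choose which 5 of the 9 are fixed: C(9,5) = 126.
The other 4 form a derangement: !4 = 9.
Total: 126 × 9 = 1134.

1134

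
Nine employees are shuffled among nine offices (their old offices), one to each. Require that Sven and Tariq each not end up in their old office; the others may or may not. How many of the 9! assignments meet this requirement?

287280

Let A_j be the event that the j-th constrained one is fixed. By inclusion-exclusion over the 2 events:
Σ_{j=0}^{2} (-1)^j C(2,j)(9-j)!
= C(2,0)·9! - C(2,1)·8! + C(2,2)·7!
= 362880 - 80640 + 5040
= 287280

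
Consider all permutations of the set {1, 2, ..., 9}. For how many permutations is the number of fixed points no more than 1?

# with exactly i fixed is C(9,i)·!(9-i); sum over i=0..1:
  i=0: C(9,0)·!9 = 1·133496 = 133496
  i=1: C(9,1)·!8 = 9·14833 = 133497
Total = 266993.

266993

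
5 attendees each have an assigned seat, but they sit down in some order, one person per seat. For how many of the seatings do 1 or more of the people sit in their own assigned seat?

76

# with exactly i fixed is C(5,i)·!(5-i); sum over i=1..5:
  i=1: C(5,1)·!4 = 5·9 = 45
  i=2: C(5,2)·!3 = 10·2 = 20
  i=3: C(5,3)·!2 = 10·1 = 10
  i=4: C(5,4)·!1 = 5·0 = 0
  i=5: C(5,5)·!0 = 1·1 = 1
Total = 76.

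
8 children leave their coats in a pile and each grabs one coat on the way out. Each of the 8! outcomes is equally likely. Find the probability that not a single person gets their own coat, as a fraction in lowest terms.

2119/5760

Favorable outcomes: !8 = 14833.
Total outcomes: 8! = 40320.
Probability = 14833/40320 = 2119/5760.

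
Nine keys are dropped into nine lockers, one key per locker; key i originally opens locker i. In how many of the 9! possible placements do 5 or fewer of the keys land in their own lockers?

# with exactly i fixed is C(9,i)·!(9-i); sum over i=0..5:
  i=0: C(9,0)·!9 = 1·133496 = 133496
  i=1: C(9,1)·!8 = 9·14833 = 133497
  i=2: C(9,2)·!7 = 36·1854 = 66744
  i=3: C(9,3)·!6 = 84·265 = 22260
  i=4: C(9,4)·!5 = 126·44 = 5544
  i=5: C(9,5)·!4 = 126·9 = 1134
Total = 362675.

362675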